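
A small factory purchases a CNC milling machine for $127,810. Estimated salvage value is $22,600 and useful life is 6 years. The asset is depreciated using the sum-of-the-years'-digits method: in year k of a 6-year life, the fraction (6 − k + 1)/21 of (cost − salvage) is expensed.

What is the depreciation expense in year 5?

Depreciable base = $127,810 − $22,600 = $105,210.
Sum of the years' digits = 6+5+4+3+2+1 = 21.
Year 1: $105,210 × 6/21 = $30,060. Book value $97,750.
Year 2: $105,210 × 5/21 = $25,050. Book value $72,700.
Year 3: $105,210 × 4/21 = $20,040. Book value $52,660.
Year 4: $105,210 × 3/21 = $15,030. Book value $37,630.
Year 5: $105,210 × 2/21 = $10,020. Book value $27,610.

$10,020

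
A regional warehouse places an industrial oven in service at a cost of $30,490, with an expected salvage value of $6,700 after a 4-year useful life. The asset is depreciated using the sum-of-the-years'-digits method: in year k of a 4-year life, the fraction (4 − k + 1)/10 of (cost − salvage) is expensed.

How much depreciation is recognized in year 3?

$4,758

Depreciable base = $30,490 − $6,700 = $23,790.
Sum of the years' digits = 4+3+2+1 = 10.
Year 1: $23,790 × 4/10 = $9,516. Book value $20,974.
Year 2: $23,790 × 3/10 = $7,137. Book value $13,837.
Year 3: $23,790 × 2/10 = $4,758. Book value $9,079.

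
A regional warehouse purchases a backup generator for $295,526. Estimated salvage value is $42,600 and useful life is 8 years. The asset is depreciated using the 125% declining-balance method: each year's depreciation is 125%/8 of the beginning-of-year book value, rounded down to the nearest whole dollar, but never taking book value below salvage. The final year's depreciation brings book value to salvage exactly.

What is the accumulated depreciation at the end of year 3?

Depreciable base = $295,526 − $42,600 = $252,926.
Year 1: ⌊$295,526 × 125%/8⌋ = $46,175. Book value $249,351.
Year 2: ⌊$249,351 × 125%/8⌋ = $38,961. Book value $210,390.
Year 3: ⌊$210,390 × 125%/8⌋ = $32,873. Book value $177,517.
Accumulated through year 3 = $295,526 − $177,517 = $118,009.

$118,009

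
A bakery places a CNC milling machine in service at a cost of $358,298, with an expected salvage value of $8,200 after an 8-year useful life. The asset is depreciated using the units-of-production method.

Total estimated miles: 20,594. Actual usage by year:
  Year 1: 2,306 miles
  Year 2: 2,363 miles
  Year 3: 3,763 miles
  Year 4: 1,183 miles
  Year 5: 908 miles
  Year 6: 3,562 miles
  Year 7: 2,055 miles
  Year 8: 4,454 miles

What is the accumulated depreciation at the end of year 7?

$274,380

Depreciable base = $358,298 − $8,200 = $350,098.
Rate = $350,098 / 20,594 miles = $17 per mile.
Year 1: 2,306 × $17 = $39,202. Book value $319,096.
Year 2: 2,363 × $17 = $40,171. Book value $278,925.
Year 3: 3,763 × $17 = $63,971. Book value $214,954.
Year 4: 1,183 × $17 = $20,111. Book value $194,843.
Year 5: 908 × $17 = $15,436. Book value $179,407.
Year 6: 3,562 × $17 = $60,554. Book value $118,853.
Year 7: 2,055 × $17 = $34,935. Book value $83,918.
Accumulated through year 7 = $358,298 − $83,918 = $274,380.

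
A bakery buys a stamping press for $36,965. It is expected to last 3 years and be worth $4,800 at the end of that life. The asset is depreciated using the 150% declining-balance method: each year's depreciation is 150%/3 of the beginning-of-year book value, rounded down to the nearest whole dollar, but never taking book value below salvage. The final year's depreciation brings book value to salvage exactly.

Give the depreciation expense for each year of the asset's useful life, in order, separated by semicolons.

$18,482; $9,241; $4,442

Depreciable base = $36,965 − $4,800 = $32,165.
Year 1: ⌊$36,965 × 150%/3⌋ = $18,482. Book value $18,483.
Year 2: ⌊$18,483 × 150%/3⌋ = $9,241. Book value $9,242.
Year 3 (final): $9,242 − $4,800 = $4,442. Book value $4,800.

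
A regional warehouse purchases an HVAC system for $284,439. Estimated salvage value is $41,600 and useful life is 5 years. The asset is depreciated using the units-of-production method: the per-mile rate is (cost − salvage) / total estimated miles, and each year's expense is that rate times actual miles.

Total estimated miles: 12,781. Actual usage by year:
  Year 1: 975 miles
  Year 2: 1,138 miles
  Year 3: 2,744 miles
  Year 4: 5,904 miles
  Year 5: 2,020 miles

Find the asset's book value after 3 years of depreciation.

$192,156

Depreciable base = $284,439 − $41,600 = $242,839.
Rate = $242,839 / 12,781 miles = $19 per mile.
Year 1: 975 × $19 = $18,525. Book value $265,914.
Year 2: 1,138 × $19 = $21,622. Book value $244,292.
Year 3: 2,744 × $19 = $52,136. Book value $192,156.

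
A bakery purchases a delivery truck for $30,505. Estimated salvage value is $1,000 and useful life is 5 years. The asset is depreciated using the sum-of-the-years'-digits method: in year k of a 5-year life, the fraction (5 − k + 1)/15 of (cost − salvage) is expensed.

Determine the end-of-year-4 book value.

Depreciable base = $30,505 − $1,000 = $29,505.
Sum of the years' digits = 5+4+3+2+1 = 15.
Year 1: $29,505 × 5/15 = $9,835. Book value $20,670.
Year 2: $29,505 × 4/15 = $7,868. Book value $12,802.
Year 3: $29,505 × 3/15 = $5,901. Book value $6,901.
Year 4: $29,505 × 2/15 = $3,934. Book value $2,967.

$2,967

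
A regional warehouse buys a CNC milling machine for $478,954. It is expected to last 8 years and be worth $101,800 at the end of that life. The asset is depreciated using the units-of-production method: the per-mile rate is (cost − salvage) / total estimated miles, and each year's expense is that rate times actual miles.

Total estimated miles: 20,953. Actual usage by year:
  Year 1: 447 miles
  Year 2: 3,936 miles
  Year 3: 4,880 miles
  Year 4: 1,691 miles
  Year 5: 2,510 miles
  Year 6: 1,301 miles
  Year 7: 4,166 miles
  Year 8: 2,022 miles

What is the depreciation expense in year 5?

$45,180

Depreciable base = $478,954 − $101,800 = $377,154.
Rate = $377,154 / 20,953 miles = $18 per mile.
Year 1: 447 × $18 = $8,046. Book value $470,908.
Year 2: 3,936 × $18 = $70,848. Book value $400,060.
Year 3: 4,880 × $18 = $87,840. Book value $312,220.
Year 4: 1,691 × $18 = $30,438. Book value $281,782.
Year 5: 2,510 × $18 = $45,180. Book value $236,602.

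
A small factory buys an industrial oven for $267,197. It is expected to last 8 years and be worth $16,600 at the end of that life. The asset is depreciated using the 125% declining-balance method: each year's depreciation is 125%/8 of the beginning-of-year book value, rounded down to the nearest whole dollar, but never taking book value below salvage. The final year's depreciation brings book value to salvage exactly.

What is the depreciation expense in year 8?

Depreciable base = $267,197 − $16,600 = $250,597.
Year 1: ⌊$267,197 × 125%/8⌋ = $41,749. Book value $225,448.
Year 2: ⌊$225,448 × 125%/8⌋ = $35,226. Book value $190,222.
Year 3: ⌊$190,222 × 125%/8⌋ = $29,722. Book value $160,500.
Year 4: ⌊$160,500 × 125%/8⌋ = $25,078. Book value $135,422.
Year 5: ⌊$135,422 × 125%/8⌋ = $21,159. Book value $114,263.
Year 6: ⌊$114,263 × 125%/8⌋ = $17,853. Book value $96,410.
Year 7: ⌊$96,410 × 125%/8⌋ = $15,064. Book value $81,346.
Year 8 (final): $81,346 − $16,600 = $64,746. Book value $16,600.

$64,746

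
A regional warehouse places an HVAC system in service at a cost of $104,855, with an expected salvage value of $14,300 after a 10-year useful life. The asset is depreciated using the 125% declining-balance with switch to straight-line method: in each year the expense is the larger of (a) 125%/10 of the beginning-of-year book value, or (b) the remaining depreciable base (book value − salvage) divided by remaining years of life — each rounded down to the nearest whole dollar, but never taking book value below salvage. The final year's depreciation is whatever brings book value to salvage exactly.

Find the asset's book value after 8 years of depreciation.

$30,022

Depreciable base = $104,855 − $14,300 = $90,555.
Year 1: DB = ⌊$104,855 × 125%/10⌋ = $13,106; SL = ⌊$90,555/10⌋ = $9,055 → take DB $13,106. Book value $91,749.
Year 2: DB = ⌊$91,749 × 125%/10⌋ = $11,468; SL = ⌊$77,449/9⌋ = $8,605 → take DB $11,468. Book value $80,281.
Year 3: DB = ⌊$80,281 × 125%/10⌋ = $10,035; SL = ⌊$65,981/8⌋ = $8,247 → take DB $10,035. Book value $70,246.
Year 4: DB = ⌊$70,246 × 125%/10⌋ = $8,780; SL = ⌊$55,946/7⌋ = $7,992 → take DB $8,780. Book value $61,466.
Year 5: DB = ⌊$61,466 × 125%/10⌋ = $7,683; SL = ⌊$47,166/6⌋ = $7,861 → take SL $7,861. Book value $53,605.
Year 6: DB = ⌊$53,605 × 125%/10⌋ = $6,700; SL = ⌊$39,305/5⌋ = $7,861 → take SL $7,861. Book value $45,744.
Year 7: DB = ⌊$45,744 × 125%/10⌋ = $5,718; SL = ⌊$31,444/4⌋ = $7,861 → take SL $7,861. Book value $37,883.
Year 8: DB = ⌊$37,883 × 125%/10⌋ = $4,735; SL = ⌊$23,583/3⌋ = $7,861 → take SL $7,861. Book value $30,022.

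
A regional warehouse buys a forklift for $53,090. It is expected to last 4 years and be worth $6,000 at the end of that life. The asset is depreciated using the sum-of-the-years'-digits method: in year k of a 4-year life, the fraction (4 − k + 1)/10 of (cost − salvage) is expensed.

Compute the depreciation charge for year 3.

$9,418

Depreciable base = $53,090 − $6,000 = $47,090.
Sum of the years' digits = 4+3+2+1 = 10.
Year 1: $47,090 × 4/10 = $18,836. Book value $34,254.
Year 2: $47,090 × 3/10 = $14,127. Book value $20,127.
Year 3: $47,090 × 2/10 = $9,418. Book value $10,709.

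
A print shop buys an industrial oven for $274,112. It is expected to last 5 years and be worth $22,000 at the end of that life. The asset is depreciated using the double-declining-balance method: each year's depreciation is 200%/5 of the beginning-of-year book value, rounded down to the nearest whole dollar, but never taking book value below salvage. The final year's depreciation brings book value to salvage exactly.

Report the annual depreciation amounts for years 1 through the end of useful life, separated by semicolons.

$109,644; $65,787; $39,472; $23,683; $13,526

Depreciable base = $274,112 − $22,000 = $252,112.
Year 1: ⌊$274,112 × 200%/5⌋ = $109,644. Book value $164,468.
Year 2: ⌊$164,468 × 200%/5⌋ = $65,787. Book value $98,681.
Year 3: ⌊$98,681 × 200%/5⌋ = $39,472. Book value $59,209.
Year 4: ⌊$59,209 × 200%/5⌋ = $23,683. Book value $35,526.
Year 5 (final): $35,526 − $22,000 = $13,526. Book value $22,000.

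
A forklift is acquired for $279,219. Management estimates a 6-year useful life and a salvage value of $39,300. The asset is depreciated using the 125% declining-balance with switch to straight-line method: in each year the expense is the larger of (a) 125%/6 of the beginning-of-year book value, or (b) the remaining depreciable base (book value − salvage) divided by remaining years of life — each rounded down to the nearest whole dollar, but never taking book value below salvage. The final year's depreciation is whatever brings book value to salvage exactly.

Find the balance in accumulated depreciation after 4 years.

$173,758

Depreciable base = $279,219 − $39,300 = $239,919.
Year 1: DB = ⌊$279,219 × 125%/6⌋ = $58,170; SL = ⌊$239,919/6⌋ = $39,986 → take DB $58,170. Book value $221,049.
Year 2: DB = ⌊$221,049 × 125%/6⌋ = $46,051; SL = ⌊$181,749/5⌋ = $36,349 → take DB $46,051. Book value $174,998.
Year 3: DB = ⌊$174,998 × 125%/6⌋ = $36,457; SL = ⌊$135,698/4⌋ = $33,924 → take DB $36,457. Book value $138,541.
Year 4: DB = ⌊$138,541 × 125%/6⌋ = $28,862; SL = ⌊$99,241/3⌋ = $33,080 → take SL $33,080. Book value $105,461.
Accumulated through year 4 = $279,219 − $105,461 = $173,758.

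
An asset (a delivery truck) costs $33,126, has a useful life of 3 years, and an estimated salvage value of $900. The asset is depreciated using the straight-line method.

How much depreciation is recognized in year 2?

$10,742

Depreciable base = $33,126 − $900 = $32,226.
Annual expense = $32,226 / 3 = $10,742.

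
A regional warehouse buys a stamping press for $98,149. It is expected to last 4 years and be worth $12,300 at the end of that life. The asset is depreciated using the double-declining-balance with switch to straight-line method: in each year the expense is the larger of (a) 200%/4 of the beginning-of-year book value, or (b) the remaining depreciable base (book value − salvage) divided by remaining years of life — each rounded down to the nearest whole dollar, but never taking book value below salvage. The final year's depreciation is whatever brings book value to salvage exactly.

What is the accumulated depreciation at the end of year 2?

Depreciable base = $98,149 − $12,300 = $85,849.
Year 1: DB = ⌊$98,149 × 200%/4⌋ = $49,074; SL = ⌊$85,849/4⌋ = $21,462 → take DB $49,074. Book value $49,075.
Year 2: DB = ⌊$49,075 × 200%/4⌋ = $24,537; SL = ⌊$36,775/3⌋ = $12,258 → take DB $24,537. Book value $24,538.
Accumulated through year 2 = $98,149 − $24,538 = $73,611.

$73,611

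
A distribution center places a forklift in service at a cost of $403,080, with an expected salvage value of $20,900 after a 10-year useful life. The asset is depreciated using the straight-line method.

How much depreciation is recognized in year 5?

$38,218

Depreciable base = $403,080 − $20,900 = $382,180.
Annual expense = $382,180 / 10 = $38,218.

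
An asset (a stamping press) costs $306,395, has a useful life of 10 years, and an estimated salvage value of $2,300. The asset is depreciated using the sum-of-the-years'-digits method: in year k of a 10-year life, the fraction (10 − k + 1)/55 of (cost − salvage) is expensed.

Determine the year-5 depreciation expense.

$33,174

Depreciable base = $306,395 − $2,300 = $304,095.
Sum of the years' digits = 10+9+8+7+6+5+4+3+2+1 = 55.
Year 1: $304,095 × 10/55 = $55,290. Book value $251,105.
Year 2: $304,095 × 9/55 = $49,761. Book value $201,344.
Year 3: $304,095 × 8/55 = $44,232. Book value $157,112.
Year 4: $304,095 × 7/55 = $38,703. Book value $118,409.
Year 5: $304,095 × 6/55 = $33,174. Book value $85,235.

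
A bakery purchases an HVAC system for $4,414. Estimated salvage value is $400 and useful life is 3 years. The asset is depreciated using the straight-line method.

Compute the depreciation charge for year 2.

$1,338

Depreciable base = $4,414 − $400 = $4,014.
Annual expense = $4,014 / 3 = $1,338.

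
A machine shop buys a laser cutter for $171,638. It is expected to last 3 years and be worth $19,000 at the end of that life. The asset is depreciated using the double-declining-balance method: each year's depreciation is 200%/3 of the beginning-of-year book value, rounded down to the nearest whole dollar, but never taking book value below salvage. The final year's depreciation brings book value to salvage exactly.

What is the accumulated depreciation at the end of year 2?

$152,567

Depreciable base = $171,638 − $19,000 = $152,638.
Year 1: ⌊$171,638 × 200%/3⌋ = $114,425. Book value $57,213.
Year 2: ⌊$57,213 × 200%/3⌋ = $38,142. Book value $19,071.
Accumulated through year 2 = $171,638 − $19,071 = $152,567.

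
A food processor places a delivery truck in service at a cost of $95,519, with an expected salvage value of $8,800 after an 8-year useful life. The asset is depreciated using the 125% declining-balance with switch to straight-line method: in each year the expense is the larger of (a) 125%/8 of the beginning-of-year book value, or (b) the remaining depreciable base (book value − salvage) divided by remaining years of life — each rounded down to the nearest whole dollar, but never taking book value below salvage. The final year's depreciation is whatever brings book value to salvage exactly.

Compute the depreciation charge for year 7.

$9,716

Depreciable base = $95,519 − $8,800 = $86,719.
Year 1: DB = ⌊$95,519 × 125%/8⌋ = $14,924; SL = ⌊$86,719/8⌋ = $10,839 → take DB $14,924. Book value $80,595.
Year 2: DB = ⌊$80,595 × 125%/8⌋ = $12,592; SL = ⌊$71,795/7⌋ = $10,256 → take DB $12,592. Book value $68,003.
Year 3: DB = ⌊$68,003 × 125%/8⌋ = $10,625; SL = ⌊$59,203/6⌋ = $9,867 → take DB $10,625. Book value $57,378.
Year 4: DB = ⌊$57,378 × 125%/8⌋ = $8,965; SL = ⌊$48,578/5⌋ = $9,715 → take SL $9,715. Book value $47,663.
Year 5: DB = ⌊$47,663 × 125%/8⌋ = $7,447; SL = ⌊$38,863/4⌋ = $9,715 → take SL $9,715. Book value $37,948.
Year 6: DB = ⌊$37,948 × 125%/8⌋ = $5,929; SL = ⌊$29,148/3⌋ = $9,716 → take SL $9,716. Book value $28,232.
Year 7: DB = ⌊$28,232 × 125%/8⌋ = $4,411; SL = ⌊$19,432/2⌋ = $9,716 → take SL $9,716. Book value $18,516.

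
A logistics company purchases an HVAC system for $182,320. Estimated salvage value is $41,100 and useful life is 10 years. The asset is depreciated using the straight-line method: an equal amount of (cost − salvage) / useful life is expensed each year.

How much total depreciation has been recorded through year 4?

$56,488

Depreciable base = $182,320 − $41,100 = $141,220.
Annual expense = $141,220 / 10 = $14,122.
End of year 1: book value $168,198.
End of year 2: book value $154,076.
End of year 3: book value $139,954.
End of year 4: book value $125,832.
Accumulated through year 4 = $182,320 − $125,832 = $56,488.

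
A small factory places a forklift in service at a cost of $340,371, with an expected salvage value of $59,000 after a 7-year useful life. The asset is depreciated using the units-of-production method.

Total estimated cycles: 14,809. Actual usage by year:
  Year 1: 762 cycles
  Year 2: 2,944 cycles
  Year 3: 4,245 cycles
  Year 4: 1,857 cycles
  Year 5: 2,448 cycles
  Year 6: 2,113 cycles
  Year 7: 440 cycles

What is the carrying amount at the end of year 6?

$67,360

Depreciable base = $340,371 − $59,000 = $281,371.
Rate = $281,371 / 14,809 cycles = $19 per cycle.
Year 1: 762 × $19 = $14,478. Book value $325,893.
Year 2: 2,944 × $19 = $55,936. Book value $269,957.
Year 3: 4,245 × $19 = $80,655. Book value $189,302.
Year 4: 1,857 × $19 = $35,283. Book value $154,019.
Year 5: 2,448 × $19 = $46,512. Book value $107,507.
Year 6: 2,113 × $19 = $40,147. Book value $67,360.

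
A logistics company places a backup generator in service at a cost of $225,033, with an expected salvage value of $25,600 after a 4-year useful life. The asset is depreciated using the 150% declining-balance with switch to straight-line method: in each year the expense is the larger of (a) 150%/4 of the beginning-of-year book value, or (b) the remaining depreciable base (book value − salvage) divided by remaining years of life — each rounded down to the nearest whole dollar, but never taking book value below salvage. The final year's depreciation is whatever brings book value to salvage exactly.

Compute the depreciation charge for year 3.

Depreciable base = $225,033 − $25,600 = $199,433.
Year 1: DB = ⌊$225,033 × 150%/4⌋ = $84,387; SL = ⌊$199,433/4⌋ = $49,858 → take DB $84,387. Book value $140,646.
Year 2: DB = ⌊$140,646 × 150%/4⌋ = $52,742; SL = ⌊$115,046/3⌋ = $38,348 → take DB $52,742. Book value $87,904.
Year 3: DB = ⌊$87,904 × 150%/4⌋ = $32,964; SL = ⌊$62,304/2⌋ = $31,152 → take DB $32,964. Book value $54,940.

$32,964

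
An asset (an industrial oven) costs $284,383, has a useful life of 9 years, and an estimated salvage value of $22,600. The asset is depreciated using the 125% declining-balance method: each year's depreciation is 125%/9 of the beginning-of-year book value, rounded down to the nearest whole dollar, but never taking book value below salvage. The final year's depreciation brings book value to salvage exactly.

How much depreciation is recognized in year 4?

Depreciable base = $284,383 − $22,600 = $261,783.
Year 1: ⌊$284,383 × 125%/9⌋ = $39,497. Book value $244,886.
Year 2: ⌊$244,886 × 125%/9⌋ = $34,011. Book value $210,875.
Year 3: ⌊$210,875 × 125%/9⌋ = $29,288. Book value $181,587.
Year 4: ⌊$181,587 × 125%/9⌋ = $25,220. Book value $156,367.

$25,220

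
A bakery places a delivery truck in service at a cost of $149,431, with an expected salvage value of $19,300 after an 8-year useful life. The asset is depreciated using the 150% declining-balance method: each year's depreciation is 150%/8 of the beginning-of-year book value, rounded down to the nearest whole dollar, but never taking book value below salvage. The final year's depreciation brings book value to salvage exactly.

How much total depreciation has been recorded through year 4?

$84,306

Depreciable base = $149,431 − $19,300 = $130,131.
Year 1: ⌊$149,431 × 150%/8⌋ = $28,018. Book value $121,413.
Year 2: ⌊$121,413 × 150%/8⌋ = $22,764. Book value $98,649.
Year 3: ⌊$98,649 × 150%/8⌋ = $18,496. Book value $80,153.
Year 4: ⌊$80,153 × 150%/8⌋ = $15,028. Book value $65,125.
Accumulated through year 4 = $149,431 − $65,125 = $84,306.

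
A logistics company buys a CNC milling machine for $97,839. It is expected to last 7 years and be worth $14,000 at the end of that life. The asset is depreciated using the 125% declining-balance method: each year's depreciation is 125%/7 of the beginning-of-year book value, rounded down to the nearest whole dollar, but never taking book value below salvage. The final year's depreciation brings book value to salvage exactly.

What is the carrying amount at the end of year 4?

$44,546

Depreciable base = $97,839 − $14,000 = $83,839.
Year 1: ⌊$97,839 × 125%/7⌋ = $17,471. Book value $80,368.
Year 2: ⌊$80,368 × 125%/7⌋ = $14,351. Book value $66,017.
Year 3: ⌊$66,017 × 125%/7⌋ = $11,788. Book value $54,229.
Year 4: ⌊$54,229 × 125%/7⌋ = $9,683. Book value $44,546.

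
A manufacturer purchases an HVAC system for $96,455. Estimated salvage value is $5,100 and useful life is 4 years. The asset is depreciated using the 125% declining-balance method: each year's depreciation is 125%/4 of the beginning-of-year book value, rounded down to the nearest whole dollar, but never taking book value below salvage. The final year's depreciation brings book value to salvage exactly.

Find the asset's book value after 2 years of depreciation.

Depreciable base = $96,455 − $5,100 = $91,355.
Year 1: ⌊$96,455 × 125%/4⌋ = $30,142. Book value $66,313.
Year 2: ⌊$66,313 × 125%/4⌋ = $20,722. Book value $45,591.

$45,591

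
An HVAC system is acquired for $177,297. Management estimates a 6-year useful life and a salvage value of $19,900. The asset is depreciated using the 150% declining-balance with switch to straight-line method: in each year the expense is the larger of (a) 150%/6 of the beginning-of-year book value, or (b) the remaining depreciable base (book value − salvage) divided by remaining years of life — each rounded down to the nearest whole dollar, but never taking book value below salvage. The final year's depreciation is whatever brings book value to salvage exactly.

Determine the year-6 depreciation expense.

Depreciable base = $177,297 − $19,900 = $157,397.
Year 1: DB = ⌊$177,297 × 150%/6⌋ = $44,324; SL = ⌊$157,397/6⌋ = $26,232 → take DB $44,324. Book value $132,973.
Year 2: DB = ⌊$132,973 × 150%/6⌋ = $33,243; SL = ⌊$113,073/5⌋ = $22,614 → take DB $33,243. Book value $99,730.
Year 3: DB = ⌊$99,730 × 150%/6⌋ = $24,932; SL = ⌊$79,830/4⌋ = $19,957 → take DB $24,932. Book value $74,798.
Year 4: DB = ⌊$74,798 × 150%/6⌋ = $18,699; SL = ⌊$54,898/3⌋ = $18,299 → take DB $18,699. Book value $56,099.
Year 5: DB = ⌊$56,099 × 150%/6⌋ = $14,024; SL = ⌊$36,199/2⌋ = $18,099 → take SL $18,099. Book value $38,000.
Year 6 (final): $38,000 − $19,900 = $18,100. Book value $19,900.

$18,100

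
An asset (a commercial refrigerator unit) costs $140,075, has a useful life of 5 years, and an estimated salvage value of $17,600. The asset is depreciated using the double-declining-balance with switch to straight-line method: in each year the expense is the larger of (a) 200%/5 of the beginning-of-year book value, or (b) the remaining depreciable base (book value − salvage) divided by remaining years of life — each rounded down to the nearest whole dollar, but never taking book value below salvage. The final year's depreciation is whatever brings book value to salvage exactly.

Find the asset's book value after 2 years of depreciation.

$50,427

Depreciable base = $140,075 − $17,600 = $122,475.
Year 1: DB = ⌊$140,075 × 200%/5⌋ = $56,030; SL = ⌊$122,475/5⌋ = $24,495 → take DB $56,030. Book value $84,045.
Year 2: DB = ⌊$84,045 × 200%/5⌋ = $33,618; SL = ⌊$66,445/4⌋ = $16,611 → take DB $33,618. Book value $50,427.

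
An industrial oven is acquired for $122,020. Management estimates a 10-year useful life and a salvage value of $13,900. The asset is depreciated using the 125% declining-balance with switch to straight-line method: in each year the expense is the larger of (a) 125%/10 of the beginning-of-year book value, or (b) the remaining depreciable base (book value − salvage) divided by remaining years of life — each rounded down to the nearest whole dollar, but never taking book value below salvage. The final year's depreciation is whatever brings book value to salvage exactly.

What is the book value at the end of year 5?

$61,923

Depreciable base = $122,020 − $13,900 = $108,120.
Year 1: DB = ⌊$122,020 × 125%/10⌋ = $15,252; SL = ⌊$108,120/10⌋ = $10,812 → take DB $15,252. Book value $106,768.
Year 2: DB = ⌊$106,768 × 125%/10⌋ = $13,346; SL = ⌊$92,868/9⌋ = $10,318 → take DB $13,346. Book value $93,422.
Year 3: DB = ⌊$93,422 × 125%/10⌋ = $11,677; SL = ⌊$79,522/8⌋ = $9,940 → take DB $11,677. Book value $81,745.
Year 4: DB = ⌊$81,745 × 125%/10⌋ = $10,218; SL = ⌊$67,845/7⌋ = $9,692 → take DB $10,218. Book value $71,527.
Year 5: DB = ⌊$71,527 × 125%/10⌋ = $8,940; SL = ⌊$57,627/6⌋ = $9,604 → take SL $9,604. Book value $61,923.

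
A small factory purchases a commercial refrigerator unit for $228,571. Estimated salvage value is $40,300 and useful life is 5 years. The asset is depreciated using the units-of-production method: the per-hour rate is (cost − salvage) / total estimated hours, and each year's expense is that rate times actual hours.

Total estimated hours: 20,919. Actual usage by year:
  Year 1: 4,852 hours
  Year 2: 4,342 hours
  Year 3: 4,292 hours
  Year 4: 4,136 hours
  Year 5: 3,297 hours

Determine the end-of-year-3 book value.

Depreciable base = $228,571 − $40,300 = $188,271.
Rate = $188,271 / 20,919 hours = $9 per hour.
Year 1: 4,852 × $9 = $43,668. Book value $184,903.
Year 2: 4,342 × $9 = $39,078. Book value $145,825.
Year 3: 4,292 × $9 = $38,628. Book value $107,197.

$107,197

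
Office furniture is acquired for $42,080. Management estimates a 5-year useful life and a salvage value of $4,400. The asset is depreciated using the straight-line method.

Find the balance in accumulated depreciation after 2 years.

Depreciable base = $42,080 − $4,400 = $37,680.
Annual expense = $37,680 / 5 = $7,536.
End of year 1: book value $34,544.
End of year 2: book value $27,008.
Accumulated through year 2 = $42,080 − $27,008 = $15,072.

$15,072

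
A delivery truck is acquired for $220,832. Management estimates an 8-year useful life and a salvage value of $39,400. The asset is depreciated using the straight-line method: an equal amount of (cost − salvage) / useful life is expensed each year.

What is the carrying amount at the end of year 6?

Depreciable base = $220,832 − $39,400 = $181,432.
Annual expense = $181,432 / 8 = $22,679.
End of year 1: book value $198,153.
End of year 2: book value $175,474.
End of year 3: book value $152,795.
End of year 4: book value $130,116.
End of year 5: book value $107,437.
End of year 6: book value $84,758.

$84,758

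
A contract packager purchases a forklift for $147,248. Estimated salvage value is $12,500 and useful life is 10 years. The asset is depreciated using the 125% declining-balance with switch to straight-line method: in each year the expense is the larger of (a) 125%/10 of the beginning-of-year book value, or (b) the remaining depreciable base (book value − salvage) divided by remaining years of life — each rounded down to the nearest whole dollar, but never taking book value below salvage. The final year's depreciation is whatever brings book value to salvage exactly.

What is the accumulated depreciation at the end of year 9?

Depreciable base = $147,248 − $12,500 = $134,748.
Year 1: DB = ⌊$147,248 × 125%/10⌋ = $18,406; SL = ⌊$134,748/10⌋ = $13,474 → take DB $18,406. Book value $128,842.
Year 2: DB = ⌊$128,842 × 125%/10⌋ = $16,105; SL = ⌊$116,342/9⌋ = $12,926 → take DB $16,105. Book value $112,737.
Year 3: DB = ⌊$112,737 × 125%/10⌋ = $14,092; SL = ⌊$100,237/8⌋ = $12,529 → take DB $14,092. Book value $98,645.
Year 4: DB = ⌊$98,645 × 125%/10⌋ = $12,330; SL = ⌊$86,145/7⌋ = $12,306 → take DB $12,330. Book value $86,315.
Year 5: DB = ⌊$86,315 × 125%/10⌋ = $10,789; SL = ⌊$73,815/6⌋ = $12,302 → take SL $12,302. Book value $74,013.
Year 6: DB = ⌊$74,013 × 125%/10⌋ = $9,251; SL = ⌊$61,513/5⌋ = $12,302 → take SL $12,302. Book value $61,711.
Year 7: DB = ⌊$61,711 × 125%/10⌋ = $7,713; SL = ⌊$49,211/4⌋ = $12,302 → take SL $12,302. Book value $49,409.
Year 8: DB = ⌊$49,409 × 125%/10⌋ = $6,176; SL = ⌊$36,909/3⌋ = $12,303 → take SL $12,303. Book value $37,106.
Year 9: DB = ⌊$37,106 × 125%/10⌋ = $4,638; SL = ⌊$24,606/2⌋ = $12,303 → take SL $12,303. Book value $24,803.
Accumulated through year 9 = $147,248 − $24,803 = $122,445.

$122,445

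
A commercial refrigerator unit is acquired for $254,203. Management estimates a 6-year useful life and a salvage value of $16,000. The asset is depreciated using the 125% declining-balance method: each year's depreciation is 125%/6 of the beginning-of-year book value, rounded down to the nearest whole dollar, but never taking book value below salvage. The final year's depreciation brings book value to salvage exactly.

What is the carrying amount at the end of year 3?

$126,128

Depreciable base = $254,203 − $16,000 = $238,203.
Year 1: ⌊$254,203 × 125%/6⌋ = $52,958. Book value $201,245.
Year 2: ⌊$201,245 × 125%/6⌋ = $41,926. Book value $159,319.
Year 3: ⌊$159,319 × 125%/6⌋ = $33,191. Book value $126,128.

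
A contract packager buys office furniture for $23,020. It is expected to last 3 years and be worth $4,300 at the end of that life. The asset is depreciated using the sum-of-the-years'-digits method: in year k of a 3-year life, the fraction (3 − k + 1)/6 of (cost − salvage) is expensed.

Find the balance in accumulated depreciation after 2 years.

$15,600

Depreciable base = $23,020 − $4,300 = $18,720.
Sum of the years' digits = 3+2+1 = 6.
Year 1: $18,720 × 3/6 = $9,360. Book value $13,660.
Year 2: $18,720 × 2/6 = $6,240. Book value $7,420.
Accumulated through year 2 = $23,020 − $7,420 = $15,600.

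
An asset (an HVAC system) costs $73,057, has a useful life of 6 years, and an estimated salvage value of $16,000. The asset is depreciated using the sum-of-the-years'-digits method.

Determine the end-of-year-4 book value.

Depreciable base = $73,057 − $16,000 = $57,057.
Sum of the years' digits = 6+5+4+3+2+1 = 21.
Year 1: $57,057 × 6/21 = $16,302. Book value $56,755.
Year 2: $57,057 × 5/21 = $13,585. Book value $43,170.
Year 3: $57,057 × 4/21 = $10,868. Book value $32,302.
Year 4: $57,057 × 3/21 = $8,151. Book value $24,151.

$24,151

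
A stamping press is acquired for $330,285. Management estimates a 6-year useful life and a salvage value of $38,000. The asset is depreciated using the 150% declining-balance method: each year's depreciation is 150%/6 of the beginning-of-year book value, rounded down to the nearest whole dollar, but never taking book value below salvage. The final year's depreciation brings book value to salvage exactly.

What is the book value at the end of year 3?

Depreciable base = $330,285 − $38,000 = $292,285.
Year 1: ⌊$330,285 × 150%/6⌋ = $82,571. Book value $247,714.
Year 2: ⌊$247,714 × 150%/6⌋ = $61,928. Book value $185,786.
Year 3: ⌊$185,786 × 150%/6⌋ = $46,446. Book value $139,340.

$139,340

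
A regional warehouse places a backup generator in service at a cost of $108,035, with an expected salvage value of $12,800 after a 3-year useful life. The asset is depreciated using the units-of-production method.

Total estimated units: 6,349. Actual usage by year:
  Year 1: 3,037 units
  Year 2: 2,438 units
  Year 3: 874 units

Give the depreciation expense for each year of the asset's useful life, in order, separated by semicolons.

Depreciable base = $108,035 − $12,800 = $95,235.
Rate = $95,235 / 6,349 units = $15 per unit.
Year 1: 3,037 × $15 = $45,555. Book value $62,480.
Year 2: 2,438 × $15 = $36,570. Book value $25,910.
Year 3: 874 × $15 = $13,110. Book value $12,800.

$45,555; $36,570; $13,110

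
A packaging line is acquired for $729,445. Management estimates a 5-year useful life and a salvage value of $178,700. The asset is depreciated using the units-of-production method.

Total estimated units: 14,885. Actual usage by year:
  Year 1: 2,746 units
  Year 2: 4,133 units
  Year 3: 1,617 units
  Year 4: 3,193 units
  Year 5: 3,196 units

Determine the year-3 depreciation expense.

$59,829

Depreciable base = $729,445 − $178,700 = $550,745.
Rate = $550,745 / 14,885 units = $37 per unit.
Year 1: 2,746 × $37 = $101,602. Book value $627,843.
Year 2: 4,133 × $37 = $152,921. Book value $474,922.
Year 3: 1,617 × $37 = $59,829. Book value $415,093.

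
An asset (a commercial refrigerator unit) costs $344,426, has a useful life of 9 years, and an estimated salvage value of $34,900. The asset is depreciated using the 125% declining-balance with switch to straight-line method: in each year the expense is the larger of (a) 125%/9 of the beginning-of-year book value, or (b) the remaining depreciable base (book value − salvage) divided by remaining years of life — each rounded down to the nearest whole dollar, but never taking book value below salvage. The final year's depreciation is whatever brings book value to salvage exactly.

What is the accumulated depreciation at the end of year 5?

Depreciable base = $344,426 − $34,900 = $309,526.
Year 1: DB = ⌊$344,426 × 125%/9⌋ = $47,836; SL = ⌊$309,526/9⌋ = $34,391 → take DB $47,836. Book value $296,590.
Year 2: DB = ⌊$296,590 × 125%/9⌋ = $41,193; SL = ⌊$261,690/8⌋ = $32,711 → take DB $41,193. Book value $255,397.
Year 3: DB = ⌊$255,397 × 125%/9⌋ = $35,471; SL = ⌊$220,497/7⌋ = $31,499 → take DB $35,471. Book value $219,926.
Year 4: DB = ⌊$219,926 × 125%/9⌋ = $30,545; SL = ⌊$185,026/6⌋ = $30,837 → take SL $30,837. Book value $189,089.
Year 5: DB = ⌊$189,089 × 125%/9⌋ = $26,262; SL = ⌊$154,189/5⌋ = $30,837 → take SL $30,837. Book value $158,252.
Accumulated through year 5 = $344,426 − $158,252 = $186,174.

$186,174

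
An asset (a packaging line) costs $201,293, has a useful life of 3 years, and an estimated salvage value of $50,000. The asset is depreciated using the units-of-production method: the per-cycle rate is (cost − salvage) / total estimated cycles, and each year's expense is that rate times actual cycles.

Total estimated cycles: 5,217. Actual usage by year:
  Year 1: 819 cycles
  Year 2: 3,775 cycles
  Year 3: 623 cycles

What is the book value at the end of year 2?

Depreciable base = $201,293 − $50,000 = $151,293.
Rate = $151,293 / 5,217 cycles = $29 per cycle.
Year 1: 819 × $29 = $23,751. Book value $177,542.
Year 2: 3,775 × $29 = $109,475. Book value $68,067.

$68,067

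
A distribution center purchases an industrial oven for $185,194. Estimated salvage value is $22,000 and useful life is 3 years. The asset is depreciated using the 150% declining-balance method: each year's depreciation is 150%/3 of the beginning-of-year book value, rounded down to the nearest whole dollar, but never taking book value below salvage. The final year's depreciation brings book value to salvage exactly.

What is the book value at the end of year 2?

$46,299

Depreciable base = $185,194 − $22,000 = $163,194.
Year 1: ⌊$185,194 × 150%/3⌋ = $92,597. Book value $92,597.
Year 2: ⌊$92,597 × 150%/3⌋ = $46,298. Book value $46,299.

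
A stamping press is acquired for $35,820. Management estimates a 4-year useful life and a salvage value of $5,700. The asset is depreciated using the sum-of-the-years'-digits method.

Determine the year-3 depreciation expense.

$6,024

Depreciable base = $35,820 − $5,700 = $30,120.
Sum of the years' digits = 4+3+2+1 = 10.
Year 1: $30,120 × 4/10 = $12,048. Book value $23,772.
Year 2: $30,120 × 3/10 = $9,036. Book value $14,736.
Year 3: $30,120 × 2/10 = $6,024. Book value $8,712.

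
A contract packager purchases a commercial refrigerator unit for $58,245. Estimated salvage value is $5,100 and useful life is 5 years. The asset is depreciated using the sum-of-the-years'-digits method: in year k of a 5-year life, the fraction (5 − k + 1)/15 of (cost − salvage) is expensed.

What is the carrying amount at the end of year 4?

Depreciable base = $58,245 − $5,100 = $53,145.
Sum of the years' digits = 5+4+3+2+1 = 15.
Year 1: $53,145 × 5/15 = $17,715. Book value $40,530.
Year 2: $53,145 × 4/15 = $14,172. Book value $26,358.
Year 3: $53,145 × 3/15 = $10,629. Book value $15,729.
Year 4: $53,145 × 2/15 = $7,086. Book value $8,643.

$8,643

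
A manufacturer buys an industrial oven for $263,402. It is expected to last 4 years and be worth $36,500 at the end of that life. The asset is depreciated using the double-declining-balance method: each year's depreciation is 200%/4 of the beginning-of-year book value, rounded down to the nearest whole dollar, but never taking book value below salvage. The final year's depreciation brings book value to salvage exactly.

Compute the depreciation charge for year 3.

Depreciable base = $263,402 − $36,500 = $226,902.
Year 1: ⌊$263,402 × 200%/4⌋ = $131,701. Book value $131,701.
Year 2: ⌊$131,701 × 200%/4⌋ = $65,850. Book value $65,851.
Year 3: ⌊$65,851 × 200%/4⌋ = $32,925, capped at $29,351. Book value $36,500.

$29,351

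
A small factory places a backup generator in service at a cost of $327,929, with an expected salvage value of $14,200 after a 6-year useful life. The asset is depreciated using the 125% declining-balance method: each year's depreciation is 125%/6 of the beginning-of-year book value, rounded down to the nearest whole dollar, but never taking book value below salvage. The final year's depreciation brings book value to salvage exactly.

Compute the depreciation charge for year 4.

$33,897

Depreciable base = $327,929 − $14,200 = $313,729.
Year 1: ⌊$327,929 × 125%/6⌋ = $68,318. Book value $259,611.
Year 2: ⌊$259,611 × 125%/6⌋ = $54,085. Book value $205,526.
Year 3: ⌊$205,526 × 125%/6⌋ = $42,817. Book value $162,709.
Year 4: ⌊$162,709 × 125%/6⌋ = $33,897. Book value $128,812.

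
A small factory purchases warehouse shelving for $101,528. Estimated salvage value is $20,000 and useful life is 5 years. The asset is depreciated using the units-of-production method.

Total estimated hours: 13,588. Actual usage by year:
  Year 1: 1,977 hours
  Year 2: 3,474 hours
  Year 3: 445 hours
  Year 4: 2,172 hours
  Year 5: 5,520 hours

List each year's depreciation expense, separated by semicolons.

$11,862; $20,844; $2,670; $13,032; $33,120

Depreciable base = $101,528 − $20,000 = $81,528.
Rate = $81,528 / 13,588 hours = $6 per hour.
Year 1: 1,977 × $6 = $11,862. Book value $89,666.
Year 2: 3,474 × $6 = $20,844. Book value $68,822.
Year 3: 445 × $6 = $2,670. Book value $66,152.
Year 4: 2,172 × $6 = $13,032. Book value $53,120.
Year 5: 5,520 × $6 = $33,120. Book value $20,000.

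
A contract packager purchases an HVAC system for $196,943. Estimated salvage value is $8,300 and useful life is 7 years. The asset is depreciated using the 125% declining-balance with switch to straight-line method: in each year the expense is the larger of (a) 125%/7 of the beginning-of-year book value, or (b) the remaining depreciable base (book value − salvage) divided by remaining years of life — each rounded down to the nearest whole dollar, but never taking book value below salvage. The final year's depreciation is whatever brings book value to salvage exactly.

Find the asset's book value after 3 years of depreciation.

$107,970

Depreciable base = $196,943 − $8,300 = $188,643.
Year 1: DB = ⌊$196,943 × 125%/7⌋ = $35,168; SL = ⌊$188,643/7⌋ = $26,949 → take DB $35,168. Book value $161,775.
Year 2: DB = ⌊$161,775 × 125%/7⌋ = $28,888; SL = ⌊$153,475/6⌋ = $25,579 → take DB $28,888. Book value $132,887.
Year 3: DB = ⌊$132,887 × 125%/7⌋ = $23,729; SL = ⌊$124,587/5⌋ = $24,917 → take SL $24,917. Book value $107,970.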